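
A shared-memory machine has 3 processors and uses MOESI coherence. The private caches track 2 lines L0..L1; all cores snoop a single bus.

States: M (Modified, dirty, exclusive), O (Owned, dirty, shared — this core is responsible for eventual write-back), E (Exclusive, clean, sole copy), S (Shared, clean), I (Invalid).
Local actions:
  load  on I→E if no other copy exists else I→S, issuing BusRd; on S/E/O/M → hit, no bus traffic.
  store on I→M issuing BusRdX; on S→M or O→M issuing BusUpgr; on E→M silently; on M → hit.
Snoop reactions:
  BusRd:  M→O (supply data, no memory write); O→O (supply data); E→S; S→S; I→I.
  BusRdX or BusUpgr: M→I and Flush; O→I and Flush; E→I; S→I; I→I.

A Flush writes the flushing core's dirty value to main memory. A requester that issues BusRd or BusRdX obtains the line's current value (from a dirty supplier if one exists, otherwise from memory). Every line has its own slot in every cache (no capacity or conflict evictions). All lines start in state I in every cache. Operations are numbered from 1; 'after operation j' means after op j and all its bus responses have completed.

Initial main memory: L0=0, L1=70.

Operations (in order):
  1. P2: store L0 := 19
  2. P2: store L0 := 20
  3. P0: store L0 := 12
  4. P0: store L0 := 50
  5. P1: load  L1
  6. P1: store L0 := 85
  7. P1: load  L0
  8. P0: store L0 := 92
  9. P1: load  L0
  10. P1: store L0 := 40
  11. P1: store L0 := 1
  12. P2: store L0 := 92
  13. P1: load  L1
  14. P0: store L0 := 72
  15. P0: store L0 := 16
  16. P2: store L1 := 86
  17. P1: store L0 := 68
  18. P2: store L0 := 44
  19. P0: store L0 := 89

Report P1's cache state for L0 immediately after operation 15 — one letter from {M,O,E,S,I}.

1. P2: store L0 := 19  bus=[BusRdX]  L0: P0=I P1=I P2=M  mem[L0]=0
2. P2: store L0 := 20  bus=[-]  L0: P0=I P1=I P2=M  mem[L0]=0
3. P0: store L0 := 12  bus=[BusRdX,Flush]  L0: P0=M P1=I P2=I  mem[L0]=20
4. P0: store L0 := 50  bus=[-]  L0: P0=M P1=I P2=I  mem[L0]=20
5. P1: load  L1  bus=[BusRd]  L1: P0=I P1=E P2=I  mem[L1]=70
6. P1: store L0 := 85  bus=[BusRdX,Flush]  L0: P0=I P1=M P2=I  mem[L0]=50
7. P1: load  L0  bus=[-]  L0: P0=I P1=M P2=I  mem[L0]=50
8. P0: store L0 := 92  bus=[BusRdX,Flush]  L0: P0=M P1=I P2=I  mem[L0]=85
9. P1: load  L0  bus=[BusRd]  L0: P0=O P1=S P2=I  mem[L0]=85
10. P1: store L0 := 40  bus=[BusUpgr,Flush]  L0: P0=I P1=M P2=I  mem[L0]=92
11. P1: store L0 := 1  bus=[-]  L0: P0=I P1=M P2=I  mem[L0]=92
12. P2: store L0 := 92  bus=[BusRdX,Flush]  L0: P0=I P1=I P2=M  mem[L0]=1
13. P1: load  L1  bus=[-]  L1: P0=I P1=E P2=I  mem[L1]=70
14. P0: store L0 := 72  bus=[BusRdX,Flush]  L0: P0=M P1=I P2=I  mem[L0]=92
15. P0: store L0 := 16  bus=[-]  L0: P0=M P1=I P2=I  mem[L0]=92
16. P2: store L1 := 86  bus=[BusRdX]  L1: P0=I P1=I P2=M  mem[L1]=70
17. P1: store L0 := 68  bus=[BusRdX,Flush]  L0: P0=I P1=M P2=I  mem[L0]=16
18. P2: store L0 := 44  bus=[BusRdX,Flush]  L0: P0=I P1=I P2=M  mem[L0]=68
19. P0: store L0 := 89  bus=[BusRdX,Flush]  L0: P0=M P1=I P2=I  mem[L0]=44

state = I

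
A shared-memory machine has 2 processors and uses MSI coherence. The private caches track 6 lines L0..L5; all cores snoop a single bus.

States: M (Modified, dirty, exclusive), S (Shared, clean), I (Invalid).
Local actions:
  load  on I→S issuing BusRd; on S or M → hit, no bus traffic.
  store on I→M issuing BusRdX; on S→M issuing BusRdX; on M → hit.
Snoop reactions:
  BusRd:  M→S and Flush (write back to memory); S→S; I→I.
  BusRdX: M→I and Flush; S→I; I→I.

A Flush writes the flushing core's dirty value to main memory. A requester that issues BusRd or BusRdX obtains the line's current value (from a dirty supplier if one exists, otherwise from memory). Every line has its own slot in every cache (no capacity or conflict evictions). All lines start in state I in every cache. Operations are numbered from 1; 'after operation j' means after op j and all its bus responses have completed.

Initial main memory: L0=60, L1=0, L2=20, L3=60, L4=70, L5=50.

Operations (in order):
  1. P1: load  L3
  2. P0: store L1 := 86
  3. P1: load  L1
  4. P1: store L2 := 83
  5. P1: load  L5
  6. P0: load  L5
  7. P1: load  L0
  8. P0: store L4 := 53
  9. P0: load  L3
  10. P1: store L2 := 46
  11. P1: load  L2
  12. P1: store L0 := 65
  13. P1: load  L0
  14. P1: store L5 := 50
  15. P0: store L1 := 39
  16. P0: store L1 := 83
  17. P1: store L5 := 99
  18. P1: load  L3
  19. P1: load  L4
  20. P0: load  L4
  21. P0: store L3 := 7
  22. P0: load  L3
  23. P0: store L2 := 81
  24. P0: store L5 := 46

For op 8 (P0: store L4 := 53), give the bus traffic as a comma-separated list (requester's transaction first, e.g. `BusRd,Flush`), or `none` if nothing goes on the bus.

  op1 P1: load  L3 → I/S on L3; bus BusRd; mem=60
  op2 P0: store L1 := 86 → M/I on L1; bus BusRdX; mem=0
  op3 P1: load  L1 → S/S on L1; bus BusRd Flush; mem=86
  op4 P1: store L2 := 83 → I/M on L2; bus BusRdX; mem=20
  op5 P1: load  L5 → I/S on L5; bus BusRd; mem=50
  op6 P0: load  L5 → S/S on L5; bus BusRd; mem=50
  op7 P1: load  L0 → I/S on L0; bus BusRd; mem=60
  op8 P0: store L4 := 53 → M/I on L4; bus BusRdX; mem=70
  op9 P0: load  L3 → S/S on L3; bus BusRd; mem=60
  op10 P1: store L2 := 46 → I/M on L2; bus (none); mem=20
  op11 P1: load  L2 → I/M on L2; bus (none); mem=20
  op12 P1: store L0 := 65 → I/M on L0; bus BusRdX; mem=60
  op13 P1: load  L0 → I/M on L0; bus (none); mem=60
  op14 P1: store L5 := 50 → I/M on L5; bus BusRdX; mem=50
  op15 P0: store L1 := 39 → M/I on L1; bus BusRdX; mem=86
  op16 P0: store L1 := 83 → M/I on L1; bus (none); mem=86
  op17 P1: store L5 := 99 → I/M on L5; bus (none); mem=50
  op18 P1: load  L3 → S/S on L3; bus (none); mem=60
  op19 P1: load  L4 → S/S on L4; bus BusRd Flush; mem=53
  op20 P0: load  L4 → S/S on L4; bus (none); mem=53
  op21 P0: store L3 := 7 → M/I on L3; bus BusRdX; mem=60
  op22 P0: load  L3 → M/I on L3; bus (none); mem=60
  op23 P0: store L2 := 81 → M/I on L2; bus BusRdX Flush; mem=46
  op24 P0: store L5 := 46 → M/I on L5; bus BusRdX Flush; mem=99

bus = BusRdX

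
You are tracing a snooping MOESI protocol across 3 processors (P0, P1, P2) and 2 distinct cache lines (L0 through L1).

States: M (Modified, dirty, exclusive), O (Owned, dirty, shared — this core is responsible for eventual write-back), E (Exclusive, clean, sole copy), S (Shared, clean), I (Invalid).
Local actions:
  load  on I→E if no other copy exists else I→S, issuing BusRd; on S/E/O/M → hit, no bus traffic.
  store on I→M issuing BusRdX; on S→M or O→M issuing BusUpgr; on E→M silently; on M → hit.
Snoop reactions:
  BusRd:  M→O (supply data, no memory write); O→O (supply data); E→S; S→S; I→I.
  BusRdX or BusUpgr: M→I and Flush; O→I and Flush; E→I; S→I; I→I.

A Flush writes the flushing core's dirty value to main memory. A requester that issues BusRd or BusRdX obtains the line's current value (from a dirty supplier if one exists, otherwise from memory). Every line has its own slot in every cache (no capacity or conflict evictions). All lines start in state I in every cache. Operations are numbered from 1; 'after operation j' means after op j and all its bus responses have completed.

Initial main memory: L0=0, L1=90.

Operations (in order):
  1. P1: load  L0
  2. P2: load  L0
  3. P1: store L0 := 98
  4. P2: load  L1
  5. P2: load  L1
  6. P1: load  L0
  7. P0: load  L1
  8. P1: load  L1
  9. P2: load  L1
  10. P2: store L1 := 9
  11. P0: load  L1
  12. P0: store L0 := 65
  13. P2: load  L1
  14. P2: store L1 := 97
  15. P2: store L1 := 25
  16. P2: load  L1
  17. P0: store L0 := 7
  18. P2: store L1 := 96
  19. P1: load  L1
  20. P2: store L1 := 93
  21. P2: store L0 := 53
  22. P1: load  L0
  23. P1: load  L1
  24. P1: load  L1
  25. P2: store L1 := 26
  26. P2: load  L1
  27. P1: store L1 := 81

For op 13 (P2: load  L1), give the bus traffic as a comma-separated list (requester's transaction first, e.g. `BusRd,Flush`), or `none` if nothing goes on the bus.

[1] P1: load  L0 | P0:I, P1:E(0), P2:I | bus: BusRd
[2] P2: load  L0 | P0:I, P1:S(0), P2:S(0) | bus: BusRd
[3] P1: store L0 := 98 | P0:I, P1:M(98), P2:I | bus: BusUpgr
[4] P2: load  L1 | P0:I, P1:I, P2:E(90) | bus: BusRd
[5] P2: load  L1 | P0:I, P1:I, P2:E(90) | bus: none
[6] P1: load  L0 | P0:I, P1:M(98), P2:I | bus: none
[7] P0: load  L1 | P0:S(90), P1:I, P2:S(90) | bus: BusRd
[8] P1: load  L1 | P0:S(90), P1:S(90), P2:S(90) | bus: BusRd
[9] P2: load  L1 | P0:S(90), P1:S(90), P2:S(90) | bus: none
[10] P2: store L1 := 9 | P0:I, P1:I, P2:M(9) | bus: BusUpgr
[11] P0: load  L1 | P0:S(9), P1:I, P2:O(9) | bus: BusRd
[12] P0: store L0 := 65 | P0:M(65), P1:I, P2:I | bus: BusRdX,Flush
[13] P2: load  L1 | P0:S(9), P1:I, P2:O(9) | bus: none
[14] P2: store L1 := 97 | P0:I, P1:I, P2:M(97) | bus: BusUpgr
[15] P2: store L1 := 25 | P0:I, P1:I, P2:M(25) | bus: none
[16] P2: load  L1 | P0:I, P1:I, P2:M(25) | bus: none
[17] P0: store L0 := 7 | P0:M(7), P1:I, P2:I | bus: none
[18] P2: store L1 := 96 | P0:I, P1:I, P2:M(96) | bus: none
[19] P1: load  L1 | P0:I, P1:S(96), P2:O(96) | bus: BusRd
[20] P2: store L1 := 93 | P0:I, P1:I, P2:M(93) | bus: BusUpgr
[21] P2: store L0 := 53 | P0:I, P1:I, P2:M(53) | bus: BusRdX,Flush
[22] P1: load  L0 | P0:I, P1:S(53), P2:O(53) | bus: BusRd
[23] P1: load  L1 | P0:I, P1:S(93), P2:O(93) | bus: BusRd
[24] P1: load  L1 | P0:I, P1:S(93), P2:O(93) | bus: none
[25] P2: store L1 := 26 | P0:I, P1:I, P2:M(26) | bus: BusUpgr
[26] P2: load  L1 | P0:I, P1:I, P2:M(26) | bus: none
[27] P1: store L1 := 81 | P0:I, P1:M(81), P2:I | bus: BusRdX,Flush

bus = none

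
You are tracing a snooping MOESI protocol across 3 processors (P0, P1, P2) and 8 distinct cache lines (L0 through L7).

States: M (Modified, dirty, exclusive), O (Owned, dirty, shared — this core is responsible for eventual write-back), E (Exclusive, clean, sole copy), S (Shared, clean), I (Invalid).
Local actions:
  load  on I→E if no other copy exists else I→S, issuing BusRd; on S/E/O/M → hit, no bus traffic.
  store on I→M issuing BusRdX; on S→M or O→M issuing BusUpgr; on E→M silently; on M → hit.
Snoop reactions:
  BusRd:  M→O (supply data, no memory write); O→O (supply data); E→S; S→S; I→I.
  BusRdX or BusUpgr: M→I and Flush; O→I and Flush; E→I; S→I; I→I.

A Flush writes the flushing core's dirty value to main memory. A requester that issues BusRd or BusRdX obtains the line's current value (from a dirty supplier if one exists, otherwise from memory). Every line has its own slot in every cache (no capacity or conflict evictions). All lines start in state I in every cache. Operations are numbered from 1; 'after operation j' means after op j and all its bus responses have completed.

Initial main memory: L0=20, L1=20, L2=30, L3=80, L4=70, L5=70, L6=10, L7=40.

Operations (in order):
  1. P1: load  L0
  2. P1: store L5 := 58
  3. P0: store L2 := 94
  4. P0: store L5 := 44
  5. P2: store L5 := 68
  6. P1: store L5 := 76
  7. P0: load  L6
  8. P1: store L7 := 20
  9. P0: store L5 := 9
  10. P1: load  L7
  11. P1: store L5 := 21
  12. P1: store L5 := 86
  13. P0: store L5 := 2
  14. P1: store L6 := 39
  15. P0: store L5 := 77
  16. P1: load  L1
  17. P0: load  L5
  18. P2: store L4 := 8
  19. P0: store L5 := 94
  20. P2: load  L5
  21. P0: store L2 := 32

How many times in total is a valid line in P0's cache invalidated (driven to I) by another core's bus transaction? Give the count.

  op1 P1: load  L0 → I/E/I on L0; bus BusRd; mem=20
  op2 P1: store L5 := 58 → I/M/I on L5; bus BusRdX; mem=70
  op3 P0: store L2 := 94 → M/I/I on L2; bus BusRdX; mem=30
  op4 P0: store L5 := 44 → M/I/I on L5; bus BusRdX Flush; mem=58
  op5 P2: store L5 := 68 → I/I/M on L5; bus BusRdX Flush; mem=44
  op6 P1: store L5 := 76 → I/M/I on L5; bus BusRdX Flush; mem=68
  op7 P0: load  L6 → E/I/I on L6; bus BusRd; mem=10
  op8 P1: store L7 := 20 → I/M/I on L7; bus BusRdX; mem=40
  op9 P0: store L5 := 9 → M/I/I on L5; bus BusRdX Flush; mem=76
  op10 P1: load  L7 → I/M/I on L7; bus (none); mem=40
  op11 P1: store L5 := 21 → I/M/I on L5; bus BusRdX Flush; mem=9
  op12 P1: store L5 := 86 → I/M/I on L5; bus (none); mem=9
  op13 P0: store L5 := 2 → M/I/I on L5; bus BusRdX Flush; mem=86
  op14 P1: store L6 := 39 → I/M/I on L6; bus BusRdX; mem=10
  op15 P0: store L5 := 77 → M/I/I on L5; bus (none); mem=86
  op16 P1: load  L1 → I/E/I on L1; bus BusRd; mem=20
  op17 P0: load  L5 → M/I/I on L5; bus (none); mem=86
  op18 P2: store L4 := 8 → I/I/M on L4; bus BusRdX; mem=70
  op19 P0: store L5 := 94 → M/I/I on L5; bus (none); mem=86
  op20 P2: load  L5 → O/I/S on L5; bus BusRd; mem=86
  op21 P0: store L2 := 32 → M/I/I on L2; bus (none); mem=30

invalidations = 3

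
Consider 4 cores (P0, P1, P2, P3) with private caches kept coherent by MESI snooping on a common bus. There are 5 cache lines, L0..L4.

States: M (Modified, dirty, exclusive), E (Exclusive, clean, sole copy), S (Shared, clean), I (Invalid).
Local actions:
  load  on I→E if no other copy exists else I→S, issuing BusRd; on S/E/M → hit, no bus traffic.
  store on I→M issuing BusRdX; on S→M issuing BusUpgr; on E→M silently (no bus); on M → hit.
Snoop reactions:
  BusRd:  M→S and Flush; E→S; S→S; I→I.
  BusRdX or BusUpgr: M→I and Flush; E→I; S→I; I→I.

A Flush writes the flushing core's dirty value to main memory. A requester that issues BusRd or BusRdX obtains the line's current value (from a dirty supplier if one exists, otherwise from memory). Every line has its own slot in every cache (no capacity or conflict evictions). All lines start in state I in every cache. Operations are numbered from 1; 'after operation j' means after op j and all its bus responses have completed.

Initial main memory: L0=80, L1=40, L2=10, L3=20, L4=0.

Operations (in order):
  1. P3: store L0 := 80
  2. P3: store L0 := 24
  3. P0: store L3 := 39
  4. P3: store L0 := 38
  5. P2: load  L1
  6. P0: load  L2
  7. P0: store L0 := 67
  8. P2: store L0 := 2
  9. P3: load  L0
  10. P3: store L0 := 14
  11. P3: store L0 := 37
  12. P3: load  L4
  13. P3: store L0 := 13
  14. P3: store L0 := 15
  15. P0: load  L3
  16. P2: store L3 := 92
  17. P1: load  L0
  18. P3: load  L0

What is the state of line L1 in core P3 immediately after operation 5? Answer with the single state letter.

  op1 P3: store L0 := 80 → I/I/I/M on L0; bus BusRdX; mem=80
  op2 P3: store L0 := 24 → I/I/I/M on L0; bus (none); mem=80
  op3 P0: store L3 := 39 → M/I/I/I on L3; bus BusRdX; mem=20
  op4 P3: store L0 := 38 → I/I/I/M on L0; bus (none); mem=80
  op5 P2: load  L1 → I/I/E/I on L1; bus BusRd; mem=40
  op6 P0: load  L2 → E/I/I/I on L2; bus BusRd; mem=10
  op7 P0: store L0 := 67 → M/I/I/I on L0; bus BusRdX Flush; mem=38
  op8 P2: store L0 := 2 → I/I/M/I on L0; bus BusRdX Flush; mem=67
  op9 P3: load  L0 → I/I/S/S on L0; bus BusRd Flush; mem=2
  op10 P3: store L0 := 14 → I/I/I/M on L0; bus BusUpgr; mem=2
  op11 P3: store L0 := 37 → I/I/I/M on L0; bus (none); mem=2
  op12 P3: load  L4 → I/I/I/E on L4; bus BusRd; mem=0
  op13 P3: store L0 := 13 → I/I/I/M on L0; bus (none); mem=2
  op14 P3: store L0 := 15 → I/I/I/M on L0; bus (none); mem=2
  op15 P0: load  L3 → M/I/I/I on L3; bus (none); mem=20
  op16 P2: store L3 := 92 → I/I/M/I on L3; bus BusRdX Flush; mem=39
  op17 P1: load  L0 → I/S/I/S on L0; bus BusRd Flush; mem=15
  op18 P3: load  L0 → I/S/I/S on L0; bus (none); mem=15

state = I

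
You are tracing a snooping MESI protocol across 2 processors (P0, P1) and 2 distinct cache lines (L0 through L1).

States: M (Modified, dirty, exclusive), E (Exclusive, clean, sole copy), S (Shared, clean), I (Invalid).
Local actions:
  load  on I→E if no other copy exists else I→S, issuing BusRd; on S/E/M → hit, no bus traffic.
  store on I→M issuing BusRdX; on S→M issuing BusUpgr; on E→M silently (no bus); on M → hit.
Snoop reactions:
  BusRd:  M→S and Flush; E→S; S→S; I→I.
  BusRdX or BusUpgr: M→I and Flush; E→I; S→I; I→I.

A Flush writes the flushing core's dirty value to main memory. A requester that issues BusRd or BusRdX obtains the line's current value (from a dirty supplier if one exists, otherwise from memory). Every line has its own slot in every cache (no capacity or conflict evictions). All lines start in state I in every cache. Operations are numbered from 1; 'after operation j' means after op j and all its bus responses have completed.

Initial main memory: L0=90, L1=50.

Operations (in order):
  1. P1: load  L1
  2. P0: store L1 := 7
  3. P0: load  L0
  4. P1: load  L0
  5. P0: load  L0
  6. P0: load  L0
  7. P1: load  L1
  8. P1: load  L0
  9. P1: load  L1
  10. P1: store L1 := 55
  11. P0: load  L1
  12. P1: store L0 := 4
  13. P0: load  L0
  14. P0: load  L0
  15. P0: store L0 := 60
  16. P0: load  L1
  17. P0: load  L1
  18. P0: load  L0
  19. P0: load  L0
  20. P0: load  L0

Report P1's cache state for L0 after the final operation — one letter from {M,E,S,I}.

state = I

[1] P1: load  L1 | P0:I, P1:E(50) | bus: BusRd
[2] P0: store L1 := 7 | P0:M(7), P1:I | bus: BusRdX
[3] P0: load  L0 | P0:E(90), P1:I | bus: BusRd
[4] P1: load  L0 | P0:S(90), P1:S(90) | bus: BusRd
[5] P0: load  L0 | P0:S(90), P1:S(90) | bus: none
[6] P0: load  L0 | P0:S(90), P1:S(90) | bus: none
[7] P1: load  L1 | P0:S(7), P1:S(7) | bus: BusRd,Flush
[8] P1: load  L0 | P0:S(90), P1:S(90) | bus: none
[9] P1: load  L1 | P0:S(7), P1:S(7) | bus: none
[10] P1: store L1 := 55 | P0:I, P1:M(55) | bus: BusUpgr
[11] P0: load  L1 | P0:S(55), P1:S(55) | bus: BusRd,Flush
[12] P1: store L0 := 4 | P0:I, P1:M(4) | bus: BusUpgr
[13] P0: load  L0 | P0:S(4), P1:S(4) | bus: BusRd,Flush
[14] P0: load  L0 | P0:S(4), P1:S(4) | bus: none
[15] P0: store L0 := 60 | P0:M(60), P1:I | bus: BusUpgr
[16] P0: load  L1 | P0:S(55), P1:S(55) | bus: none
[17] P0: load  L1 | P0:S(55), P1:S(55) | bus: none
[18] P0: load  L0 | P0:M(60), P1:I | bus: none
[19] P0: load  L0 | P0:M(60), P1:I | bus: none
[20] P0: load  L0 | P0:M(60), P1:I | bus: none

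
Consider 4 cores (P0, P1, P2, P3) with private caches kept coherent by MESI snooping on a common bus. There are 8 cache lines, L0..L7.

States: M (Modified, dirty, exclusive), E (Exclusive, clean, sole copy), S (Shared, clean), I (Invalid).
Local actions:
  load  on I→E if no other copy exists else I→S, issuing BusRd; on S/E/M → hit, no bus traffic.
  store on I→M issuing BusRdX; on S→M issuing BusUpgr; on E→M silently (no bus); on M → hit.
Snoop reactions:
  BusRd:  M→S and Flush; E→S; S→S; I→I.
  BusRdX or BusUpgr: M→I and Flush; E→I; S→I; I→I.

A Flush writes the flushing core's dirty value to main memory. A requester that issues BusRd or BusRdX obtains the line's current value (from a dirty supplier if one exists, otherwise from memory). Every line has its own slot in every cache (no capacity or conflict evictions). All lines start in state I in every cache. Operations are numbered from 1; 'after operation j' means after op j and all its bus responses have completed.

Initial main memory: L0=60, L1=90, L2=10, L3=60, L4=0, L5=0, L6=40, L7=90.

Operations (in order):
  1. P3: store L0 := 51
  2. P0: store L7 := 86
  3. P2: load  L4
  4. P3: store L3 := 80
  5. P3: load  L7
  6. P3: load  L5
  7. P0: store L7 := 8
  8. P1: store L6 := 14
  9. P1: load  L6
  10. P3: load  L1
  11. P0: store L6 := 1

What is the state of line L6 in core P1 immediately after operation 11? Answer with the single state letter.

step 1: P3: store L0 := 51  ⟶  IIIM  (L0)  txn=BusRdX  M[L0]=60
step 2: P0: store L7 := 86  ⟶  MIII  (L7)  txn=BusRdX  M[L7]=90
step 3: P2: load  L4  ⟶  IIEI  (L4)  txn=BusRd  M[L4]=0
step 4: P3: store L3 := 80  ⟶  IIIM  (L3)  txn=BusRdX  M[L3]=60
step 5: P3: load  L7  ⟶  SIIS  (L7)  txn=BusRd+Flush  M[L7]=86
step 6: P3: load  L5  ⟶  IIIE  (L5)  txn=BusRd  M[L5]=0
step 7: P0: store L7 := 8  ⟶  MIII  (L7)  txn=BusUpgr  M[L7]=86
step 8: P1: store L6 := 14  ⟶  IMII  (L6)  txn=BusRdX  M[L6]=40
step 9: P1: load  L6  ⟶  IMII  (L6)  txn=∅  M[L6]=40
step 10: P3: load  L1  ⟶  IIIE  (L1)  txn=BusRd  M[L1]=90
step 11: P0: store L6 := 1  ⟶  MIII  (L6)  txn=BusRdX+Flush  M[L6]=14

state = I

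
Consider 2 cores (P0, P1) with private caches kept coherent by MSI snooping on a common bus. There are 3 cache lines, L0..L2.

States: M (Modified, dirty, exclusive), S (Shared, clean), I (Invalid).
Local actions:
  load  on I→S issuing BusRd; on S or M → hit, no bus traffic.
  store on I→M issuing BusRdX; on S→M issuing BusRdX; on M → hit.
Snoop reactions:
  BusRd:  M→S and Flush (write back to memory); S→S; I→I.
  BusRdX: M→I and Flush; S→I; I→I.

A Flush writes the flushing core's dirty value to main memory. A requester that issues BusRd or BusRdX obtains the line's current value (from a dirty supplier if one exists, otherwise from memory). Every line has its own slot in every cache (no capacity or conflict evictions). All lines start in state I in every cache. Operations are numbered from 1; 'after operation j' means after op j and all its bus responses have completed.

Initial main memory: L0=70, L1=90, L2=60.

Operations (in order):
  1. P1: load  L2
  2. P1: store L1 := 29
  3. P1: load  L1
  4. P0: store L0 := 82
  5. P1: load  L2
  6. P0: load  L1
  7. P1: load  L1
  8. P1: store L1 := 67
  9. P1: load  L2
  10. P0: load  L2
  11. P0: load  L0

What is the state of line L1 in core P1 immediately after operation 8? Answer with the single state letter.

state = M

[1] P1: load  L2 | P0:I, P1:S(60) | bus: BusRd
[2] P1: store L1 := 29 | P0:I, P1:M(29) | bus: BusRdX
[3] P1: load  L1 | P0:I, P1:M(29) | bus: none
[4] P0: store L0 := 82 | P0:M(82), P1:I | bus: BusRdX
[5] P1: load  L2 | P0:I, P1:S(60) | bus: none
[6] P0: load  L1 | P0:S(29), P1:S(29) | bus: BusRd,Flush
[7] P1: load  L1 | P0:S(29), P1:S(29) | bus: none
[8] P1: store L1 := 67 | P0:I, P1:M(67) | bus: BusRdX
[9] P1: load  L2 | P0:I, P1:S(60) | bus: none
[10] P0: load  L2 | P0:S(60), P1:S(60) | bus: BusRd
[11] P0: load  L0 | P0:M(82), P1:I | bus: none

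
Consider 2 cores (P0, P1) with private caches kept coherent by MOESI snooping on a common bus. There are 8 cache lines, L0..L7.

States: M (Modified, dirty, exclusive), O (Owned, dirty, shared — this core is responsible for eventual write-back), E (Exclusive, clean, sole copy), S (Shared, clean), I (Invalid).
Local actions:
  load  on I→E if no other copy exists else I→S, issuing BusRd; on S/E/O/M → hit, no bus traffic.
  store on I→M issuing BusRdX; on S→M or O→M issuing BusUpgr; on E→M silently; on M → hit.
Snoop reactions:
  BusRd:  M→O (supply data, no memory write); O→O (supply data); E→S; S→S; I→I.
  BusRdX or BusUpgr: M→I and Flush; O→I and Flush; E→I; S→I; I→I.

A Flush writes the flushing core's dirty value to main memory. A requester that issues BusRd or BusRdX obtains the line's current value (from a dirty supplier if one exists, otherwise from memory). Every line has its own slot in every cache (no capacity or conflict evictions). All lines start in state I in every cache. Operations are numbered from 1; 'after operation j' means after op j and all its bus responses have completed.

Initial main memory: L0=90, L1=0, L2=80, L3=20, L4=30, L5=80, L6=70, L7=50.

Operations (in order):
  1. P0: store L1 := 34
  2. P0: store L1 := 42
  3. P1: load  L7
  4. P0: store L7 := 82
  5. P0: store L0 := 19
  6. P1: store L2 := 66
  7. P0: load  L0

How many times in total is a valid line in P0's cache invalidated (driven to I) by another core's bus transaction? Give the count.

invalidations = 0

  op1 P0: store L1 := 34 → M/I on L1; bus BusRdX; mem=0
  op2 P0: store L1 := 42 → M/I on L1; bus (none); mem=0
  op3 P1: load  L7 → I/E on L7; bus BusRd; mem=50
  op4 P0: store L7 := 82 → M/I on L7; bus BusRdX; mem=50
  op5 P0: store L0 := 19 → M/I on L0; bus BusRdX; mem=90
  op6 P1: store L2 := 66 → I/M on L2; bus BusRdX; mem=80
  op7 P0: load  L0 → M/I on L0; bus (none); mem=90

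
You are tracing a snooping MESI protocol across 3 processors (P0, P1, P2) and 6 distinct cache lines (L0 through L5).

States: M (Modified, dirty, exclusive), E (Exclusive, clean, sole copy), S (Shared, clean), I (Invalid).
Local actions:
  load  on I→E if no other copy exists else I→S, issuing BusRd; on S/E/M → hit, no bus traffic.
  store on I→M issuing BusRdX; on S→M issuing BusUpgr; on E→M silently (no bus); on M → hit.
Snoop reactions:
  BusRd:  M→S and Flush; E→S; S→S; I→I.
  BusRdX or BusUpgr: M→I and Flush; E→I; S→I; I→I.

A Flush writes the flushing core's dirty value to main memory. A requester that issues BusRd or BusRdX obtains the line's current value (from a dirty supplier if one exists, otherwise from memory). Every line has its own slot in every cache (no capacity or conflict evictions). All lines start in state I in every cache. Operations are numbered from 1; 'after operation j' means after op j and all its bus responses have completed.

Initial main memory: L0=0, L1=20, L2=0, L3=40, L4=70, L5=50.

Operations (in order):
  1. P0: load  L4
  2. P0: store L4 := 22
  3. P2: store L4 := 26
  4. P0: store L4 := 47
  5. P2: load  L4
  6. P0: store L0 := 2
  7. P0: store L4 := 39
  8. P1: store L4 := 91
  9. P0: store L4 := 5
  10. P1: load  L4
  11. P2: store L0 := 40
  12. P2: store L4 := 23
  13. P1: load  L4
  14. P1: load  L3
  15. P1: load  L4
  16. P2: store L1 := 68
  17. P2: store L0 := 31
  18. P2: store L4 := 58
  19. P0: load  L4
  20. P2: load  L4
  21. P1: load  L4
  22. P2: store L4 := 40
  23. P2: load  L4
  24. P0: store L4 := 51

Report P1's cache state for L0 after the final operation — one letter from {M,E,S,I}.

state = I

1. P0: load  L4  bus=[BusRd]  L4: P0=E P1=I P2=I  mem[L4]=70
2. P0: store L4 := 22  bus=[-]  L4: P0=M P1=I P2=I  mem[L4]=70
3. P2: store L4 := 26  bus=[BusRdX,Flush]  L4: P0=I P1=I P2=M  mem[L4]=22
4. P0: store L4 := 47  bus=[BusRdX,Flush]  L4: P0=M P1=I P2=I  mem[L4]=26
5. P2: load  L4  bus=[BusRd,Flush]  L4: P0=S P1=I P2=S  mem[L4]=47
6. P0: store L0 := 2  bus=[BusRdX]  L0: P0=M P1=I P2=I  mem[L0]=0
7. P0: store L4 := 39  bus=[BusUpgr]  L4: P0=M P1=I P2=I  mem[L4]=47
8. P1: store L4 := 91  bus=[BusRdX,Flush]  L4: P0=I P1=M P2=I  mem[L4]=39
9. P0: store L4 := 5  bus=[BusRdX,Flush]  L4: P0=M P1=I P2=I  mem[L4]=91
10. P1: load  L4  bus=[BusRd,Flush]  L4: P0=S P1=S P2=I  mem[L4]=5
11. P2: store L0 := 40  bus=[BusRdX,Flush]  L0: P0=I P1=I P2=M  mem[L0]=2
12. P2: store L4 := 23  bus=[BusRdX]  L4: P0=I P1=I P2=M  mem[L4]=5
13. P1: load  L4  bus=[BusRd,Flush]  L4: P0=I P1=S P2=S  mem[L4]=23
14. P1: load  L3  bus=[BusRd]  L3: P0=I P1=E P2=I  mem[L3]=40
15. P1: load  L4  bus=[-]  L4: P0=I P1=S P2=S  mem[L4]=23
16. P2: store L1 := 68  bus=[BusRdX]  L1: P0=I P1=I P2=M  mem[L1]=20
17. P2: store L0 := 31  bus=[-]  L0: P0=I P1=I P2=M  mem[L0]=2
18. P2: store L4 := 58  bus=[BusUpgr]  L4: P0=I P1=I P2=M  mem[L4]=23
19. P0: load  L4  bus=[BusRd,Flush]  L4: P0=S P1=I P2=S  mem[L4]=58
20. P2: load  L4  bus=[-]  L4: P0=S P1=I P2=S  mem[L4]=58
21. P1: load  L4  bus=[BusRd]  L4: P0=S P1=S P2=S  mem[L4]=58
22. P2: store L4 := 40  bus=[BusUpgr]  L4: P0=I P1=I P2=M  mem[L4]=58
23. P2: load  L4  bus=[-]  L4: P0=I P1=I P2=M  mem[L4]=58
24. P0: store L4 := 51  bus=[BusRdX,Flush]  L4: P0=M P1=I P2=I  mem[L4]=40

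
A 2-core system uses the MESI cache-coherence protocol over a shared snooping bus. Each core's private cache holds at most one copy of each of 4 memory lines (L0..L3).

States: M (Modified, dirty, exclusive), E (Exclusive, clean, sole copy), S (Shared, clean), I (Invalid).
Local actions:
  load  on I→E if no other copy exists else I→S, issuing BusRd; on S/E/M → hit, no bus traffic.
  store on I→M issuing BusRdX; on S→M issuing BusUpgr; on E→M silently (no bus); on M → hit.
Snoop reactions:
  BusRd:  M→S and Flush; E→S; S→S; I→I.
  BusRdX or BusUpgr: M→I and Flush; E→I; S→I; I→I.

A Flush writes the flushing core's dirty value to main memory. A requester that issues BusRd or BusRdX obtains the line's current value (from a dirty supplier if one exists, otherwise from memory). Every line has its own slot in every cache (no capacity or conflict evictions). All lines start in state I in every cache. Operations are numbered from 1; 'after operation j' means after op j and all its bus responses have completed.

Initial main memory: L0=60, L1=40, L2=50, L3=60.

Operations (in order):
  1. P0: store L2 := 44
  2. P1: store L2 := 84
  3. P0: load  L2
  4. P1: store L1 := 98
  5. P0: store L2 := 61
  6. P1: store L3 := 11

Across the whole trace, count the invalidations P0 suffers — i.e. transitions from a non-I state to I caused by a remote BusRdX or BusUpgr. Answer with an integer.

invalidations = 1

  op1 P0: store L2 := 44 → M/I on L2; bus BusRdX; mem=50
  op2 P1: store L2 := 84 → I/M on L2; bus BusRdX Flush; mem=44
  op3 P0: load  L2 → S/S on L2; bus BusRd Flush; mem=84
  op4 P1: store L1 := 98 → I/M on L1; bus BusRdX; mem=40
  op5 P0: store L2 := 61 → M/I on L2; bus BusUpgr; mem=84
  op6 P1: store L3 := 11 → I/M on L3; bus BusRdX; mem=60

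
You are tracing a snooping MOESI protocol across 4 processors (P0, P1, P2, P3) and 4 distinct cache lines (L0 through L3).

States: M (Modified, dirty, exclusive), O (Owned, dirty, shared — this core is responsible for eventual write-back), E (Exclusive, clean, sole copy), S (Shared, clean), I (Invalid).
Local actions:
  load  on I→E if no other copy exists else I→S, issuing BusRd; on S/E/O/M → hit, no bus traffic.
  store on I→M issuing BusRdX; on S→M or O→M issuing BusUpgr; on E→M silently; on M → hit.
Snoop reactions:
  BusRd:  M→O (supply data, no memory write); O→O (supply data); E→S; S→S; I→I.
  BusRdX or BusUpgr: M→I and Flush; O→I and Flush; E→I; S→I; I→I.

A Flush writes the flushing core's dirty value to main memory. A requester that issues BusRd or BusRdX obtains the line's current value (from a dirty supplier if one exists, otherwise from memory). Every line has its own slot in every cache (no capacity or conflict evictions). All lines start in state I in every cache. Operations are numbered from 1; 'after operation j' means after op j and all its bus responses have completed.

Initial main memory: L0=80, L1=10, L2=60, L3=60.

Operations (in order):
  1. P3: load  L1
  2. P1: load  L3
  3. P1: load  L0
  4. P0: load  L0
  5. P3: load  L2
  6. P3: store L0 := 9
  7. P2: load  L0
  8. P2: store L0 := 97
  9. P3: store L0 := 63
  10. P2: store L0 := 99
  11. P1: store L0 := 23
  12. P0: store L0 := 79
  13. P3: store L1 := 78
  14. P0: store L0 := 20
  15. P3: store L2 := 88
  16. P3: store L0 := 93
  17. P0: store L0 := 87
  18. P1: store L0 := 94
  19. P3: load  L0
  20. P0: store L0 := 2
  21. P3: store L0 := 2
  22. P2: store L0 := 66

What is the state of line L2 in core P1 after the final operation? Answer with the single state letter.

state = I

1. P3: load  L1  bus=[BusRd]  L1: P0=I P1=I P2=I P3=E  mem[L1]=10
2. P1: load  L3  bus=[BusRd]  L3: P0=I P1=E P2=I P3=I  mem[L3]=60
3. P1: load  L0  bus=[BusRd]  L0: P0=I P1=E P2=I P3=I  mem[L0]=80
4. P0: load  L0  bus=[BusRd]  L0: P0=S P1=S P2=I P3=I  mem[L0]=80
5. P3: load  L2  bus=[BusRd]  L2: P0=I P1=I P2=I P3=E  mem[L2]=60
6. P3: store L0 := 9  bus=[BusRdX]  L0: P0=I P1=I P2=I P3=M  mem[L0]=80
7. P2: load  L0  bus=[BusRd]  L0: P0=I P1=I P2=S P3=O  mem[L0]=80
8. P2: store L0 := 97  bus=[BusUpgr,Flush]  L0: P0=I P1=I P2=M P3=I  mem[L0]=9
9. P3: store L0 := 63  bus=[BusRdX,Flush]  L0: P0=I P1=I P2=I P3=M  mem[L0]=97
10. P2: store L0 := 99  bus=[BusRdX,Flush]  L0: P0=I P1=I P2=M P3=I  mem[L0]=63
11. P1: store L0 := 23  bus=[BusRdX,Flush]  L0: P0=I P1=M P2=I P3=I  mem[L0]=99
12. P0: store L0 := 79  bus=[BusRdX,Flush]  L0: P0=M P1=I P2=I P3=I  mem[L0]=23
13. P3: store L1 := 78  bus=[-]  L1: P0=I P1=I P2=I P3=M  mem[L1]=10
14. P0: store L0 := 20  bus=[-]  L0: P0=M P1=I P2=I P3=I  mem[L0]=23
15. P3: store L2 := 88  bus=[-]  L2: P0=I P1=I P2=I P3=M  mem[L2]=60
16. P3: store L0 := 93  bus=[BusRdX,Flush]  L0: P0=I P1=I P2=I P3=M  mem[L0]=20
17. P0: store L0 := 87  bus=[BusRdX,Flush]  L0: P0=M P1=I P2=I P3=I  mem[L0]=93
18. P1: store L0 := 94  bus=[BusRdX,Flush]  L0: P0=I P1=M P2=I P3=I  mem[L0]=87
19. P3: load  L0  bus=[BusRd]  L0: P0=I P1=O P2=I P3=S  mem[L0]=87
20. P0: store L0 := 2  bus=[BusRdX,Flush]  L0: P0=M P1=I P2=I P3=I  mem[L0]=94
21. P3: store L0 := 2  bus=[BusRdX,Flush]  L0: P0=I P1=I P2=I P3=M  mem[L0]=2
22. P2: store L0 := 66  bus=[BusRdX,Flush]  L0: P0=I P1=I P2=M P3=I  mem[L0]=2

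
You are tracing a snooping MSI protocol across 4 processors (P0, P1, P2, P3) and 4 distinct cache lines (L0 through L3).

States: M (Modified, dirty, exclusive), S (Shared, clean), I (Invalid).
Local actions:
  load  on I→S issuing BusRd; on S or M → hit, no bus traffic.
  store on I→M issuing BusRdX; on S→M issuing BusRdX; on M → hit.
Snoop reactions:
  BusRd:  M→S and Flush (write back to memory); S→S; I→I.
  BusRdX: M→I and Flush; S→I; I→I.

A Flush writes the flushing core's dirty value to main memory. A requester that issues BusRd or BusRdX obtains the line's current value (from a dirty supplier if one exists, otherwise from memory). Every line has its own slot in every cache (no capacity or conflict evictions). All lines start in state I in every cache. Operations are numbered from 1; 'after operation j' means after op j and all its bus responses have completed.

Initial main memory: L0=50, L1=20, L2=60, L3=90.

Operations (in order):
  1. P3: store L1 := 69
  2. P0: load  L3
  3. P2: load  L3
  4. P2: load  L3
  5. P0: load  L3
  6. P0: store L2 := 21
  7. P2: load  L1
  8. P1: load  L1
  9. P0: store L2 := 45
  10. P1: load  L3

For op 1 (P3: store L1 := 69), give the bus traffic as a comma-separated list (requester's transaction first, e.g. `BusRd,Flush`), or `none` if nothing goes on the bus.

bus = BusRdX

1. P3: store L1 := 69  bus=[BusRdX]  L1: P0=I P1=I P2=I P3=M  mem[L1]=20
2. P0: load  L3  bus=[BusRd]  L3: P0=S P1=I P2=I P3=I  mem[L3]=90
3. P2: load  L3  bus=[BusRd]  L3: P0=S P1=I P2=S P3=I  mem[L3]=90
4. P2: load  L3  bus=[-]  L3: P0=S P1=I P2=S P3=I  mem[L3]=90
5. P0: load  L3  bus=[-]  L3: P0=S P1=I P2=S P3=I  mem[L3]=90
6. P0: store L2 := 21  bus=[BusRdX]  L2: P0=M P1=I P2=I P3=I  mem[L2]=60
7. P2: load  L1  bus=[BusRd,Flush]  L1: P0=I P1=I P2=S P3=S  mem[L1]=69
8. P1: load  L1  bus=[BusRd]  L1: P0=I P1=S P2=S P3=S  mem[L1]=69
9. P0: store L2 := 45  bus=[-]  L2: P0=M P1=I P2=I P3=I  mem[L2]=60
10. P1: load  L3  bus=[BusRd]  L3: P0=S P1=S P2=S P3=I  mem[L3]=90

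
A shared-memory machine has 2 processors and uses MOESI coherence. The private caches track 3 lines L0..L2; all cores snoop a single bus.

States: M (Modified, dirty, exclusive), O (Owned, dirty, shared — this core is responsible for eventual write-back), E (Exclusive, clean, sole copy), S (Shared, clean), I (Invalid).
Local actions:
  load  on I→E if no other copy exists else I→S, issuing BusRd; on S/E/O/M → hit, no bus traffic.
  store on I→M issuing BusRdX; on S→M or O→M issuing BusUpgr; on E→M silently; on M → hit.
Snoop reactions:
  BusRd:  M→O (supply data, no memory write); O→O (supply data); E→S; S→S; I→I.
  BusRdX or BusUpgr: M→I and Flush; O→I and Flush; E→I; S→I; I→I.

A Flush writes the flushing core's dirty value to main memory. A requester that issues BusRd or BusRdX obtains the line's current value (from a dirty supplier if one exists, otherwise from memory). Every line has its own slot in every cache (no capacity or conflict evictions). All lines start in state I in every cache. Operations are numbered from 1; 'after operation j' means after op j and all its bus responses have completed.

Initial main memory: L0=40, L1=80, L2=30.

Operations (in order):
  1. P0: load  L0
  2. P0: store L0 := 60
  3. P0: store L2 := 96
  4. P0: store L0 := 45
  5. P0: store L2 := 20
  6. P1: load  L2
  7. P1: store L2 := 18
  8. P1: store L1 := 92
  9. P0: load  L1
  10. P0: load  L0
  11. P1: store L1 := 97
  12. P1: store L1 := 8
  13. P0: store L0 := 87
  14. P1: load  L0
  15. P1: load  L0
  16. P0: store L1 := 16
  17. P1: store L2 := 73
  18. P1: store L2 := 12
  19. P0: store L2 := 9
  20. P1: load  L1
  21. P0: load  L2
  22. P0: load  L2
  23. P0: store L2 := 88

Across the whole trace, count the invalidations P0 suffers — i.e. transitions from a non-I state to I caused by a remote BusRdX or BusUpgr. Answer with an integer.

  op1 P0: load  L0 → E/I on L0; bus BusRd; mem=40
  op2 P0: store L0 := 60 → M/I on L0; bus (none); mem=40
  op3 P0: store L2 := 96 → M/I on L2; bus BusRdX; mem=30
  op4 P0: store L0 := 45 → M/I on L0; bus (none); mem=40
  op5 P0: store L2 := 20 → M/I on L2; bus (none); mem=30
  op6 P1: load  L2 → O/S on L2; bus BusRd; mem=30
  op7 P1: store L2 := 18 → I/M on L2; bus BusUpgr Flush; mem=20
  op8 P1: store L1 := 92 → I/M on L1; bus BusRdX; mem=80
  op9 P0: load  L1 → S/O on L1; bus BusRd; mem=80
  op10 P0: load  L0 → M/I on L0; bus (none); mem=40
  op11 P1: store L1 := 97 → I/M on L1; bus BusUpgr; mem=80
  op12 P1: store L1 := 8 → I/M on L1; bus (none); mem=80
  op13 P0: store L0 := 87 → M/I on L0; bus (none); mem=40
  op14 P1: load  L0 → O/S on L0; bus BusRd; mem=40
  op15 P1: load  L0 → O/S on L0; bus (none); mem=40
  op16 P0: store L1 := 16 → M/I on L1; bus BusRdX Flush; mem=8
  op17 P1: store L2 := 73 → I/M on L2; bus (none); mem=20
  op18 P1: store L2 := 12 → I/M on L2; bus (none); mem=20
  op19 P0: store L2 := 9 → M/I on L2; bus BusRdX Flush; mem=12
  op20 P1: load  L1 → O/S on L1; bus BusRd; mem=8
  op21 P0: load  L2 → M/I on L2; bus (none); mem=12
  op22 P0: load  L2 → M/I on L2; bus (none); mem=12
  op23 P0: store L2 := 88 → M/I on L2; bus (none); mem=12

invalidations = 2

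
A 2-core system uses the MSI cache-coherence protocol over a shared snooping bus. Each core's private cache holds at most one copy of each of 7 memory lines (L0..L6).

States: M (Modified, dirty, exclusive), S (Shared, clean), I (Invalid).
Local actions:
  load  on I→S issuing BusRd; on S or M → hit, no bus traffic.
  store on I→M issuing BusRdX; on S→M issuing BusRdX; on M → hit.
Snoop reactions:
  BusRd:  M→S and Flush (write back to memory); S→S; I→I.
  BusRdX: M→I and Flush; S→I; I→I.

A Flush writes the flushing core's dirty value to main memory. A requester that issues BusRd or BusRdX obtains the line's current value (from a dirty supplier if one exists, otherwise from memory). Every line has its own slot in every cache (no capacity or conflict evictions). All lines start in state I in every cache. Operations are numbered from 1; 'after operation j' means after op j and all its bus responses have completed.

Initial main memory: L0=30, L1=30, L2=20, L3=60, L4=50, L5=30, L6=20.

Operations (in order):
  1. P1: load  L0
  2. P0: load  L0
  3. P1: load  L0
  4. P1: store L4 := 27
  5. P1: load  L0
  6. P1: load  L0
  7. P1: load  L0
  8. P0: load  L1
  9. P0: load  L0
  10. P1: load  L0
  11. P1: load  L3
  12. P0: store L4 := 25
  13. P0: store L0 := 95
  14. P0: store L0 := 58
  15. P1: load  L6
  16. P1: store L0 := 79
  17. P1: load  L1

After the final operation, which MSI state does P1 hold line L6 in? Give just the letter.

state = S

[1] P1: load  L0 | P0:I, P1:S(30) | bus: BusRd
[2] P0: load  L0 | P0:S(30), P1:S(30) | bus: BusRd
[3] P1: load  L0 | P0:S(30), P1:S(30) | bus: none
[4] P1: store L4 := 27 | P0:I, P1:M(27) | bus: BusRdX
[5] P1: load  L0 | P0:S(30), P1:S(30) | bus: none
[6] P1: load  L0 | P0:S(30), P1:S(30) | bus: none
[7] P1: load  L0 | P0:S(30), P1:S(30) | bus: none
[8] P0: load  L1 | P0:S(30), P1:I | bus: BusRd
[9] P0: load  L0 | P0:S(30), P1:S(30) | bus: none
[10] P1: load  L0 | P0:S(30), P1:S(30) | bus: none
[11] P1: load  L3 | P0:I, P1:S(60) | bus: BusRd
[12] P0: store L4 := 25 | P0:M(25), P1:I | bus: BusRdX,Flush
[13] P0: store L0 := 95 | P0:M(95), P1:I | bus: BusRdX
[14] P0: store L0 := 58 | P0:M(58), P1:I | bus: none
[15] P1: load  L6 | P0:I, P1:S(20) | bus: BusRd
[16] P1: store L0 := 79 | P0:I, P1:M(79) | bus: BusRdX,Flush
[17] P1: load  L1 | P0:S(30), P1:S(30) | bus: BusRd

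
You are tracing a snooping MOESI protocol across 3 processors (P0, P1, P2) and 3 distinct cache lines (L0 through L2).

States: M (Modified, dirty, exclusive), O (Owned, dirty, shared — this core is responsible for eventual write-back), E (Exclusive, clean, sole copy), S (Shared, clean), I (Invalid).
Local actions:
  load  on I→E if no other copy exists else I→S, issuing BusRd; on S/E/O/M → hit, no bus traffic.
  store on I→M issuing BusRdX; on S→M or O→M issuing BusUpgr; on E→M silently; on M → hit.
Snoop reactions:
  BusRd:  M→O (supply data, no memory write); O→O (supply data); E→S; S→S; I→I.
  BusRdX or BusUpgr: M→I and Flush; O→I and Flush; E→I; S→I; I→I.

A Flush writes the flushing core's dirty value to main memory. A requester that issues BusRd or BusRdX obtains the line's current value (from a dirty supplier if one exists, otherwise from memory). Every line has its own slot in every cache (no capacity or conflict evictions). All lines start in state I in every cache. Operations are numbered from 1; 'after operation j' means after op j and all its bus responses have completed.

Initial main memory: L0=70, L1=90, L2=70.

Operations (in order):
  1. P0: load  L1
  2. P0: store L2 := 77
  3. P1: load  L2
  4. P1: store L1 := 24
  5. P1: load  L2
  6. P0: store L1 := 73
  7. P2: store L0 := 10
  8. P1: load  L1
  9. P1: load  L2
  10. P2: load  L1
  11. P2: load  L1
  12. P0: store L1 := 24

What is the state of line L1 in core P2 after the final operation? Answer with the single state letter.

[1] P0: load  L1 | P0:E(90), P1:I, P2:I | bus: BusRd
[2] P0: store L2 := 77 | P0:M(77), P1:I, P2:I | bus: BusRdX
[3] P1: load  L2 | P0:O(77), P1:S(77), P2:I | bus: BusRd
[4] P1: store L1 := 24 | P0:I, P1:M(24), P2:I | bus: BusRdX
[5] P1: load  L2 | P0:O(77), P1:S(77), P2:I | bus: none
[6] P0: store L1 := 73 | P0:M(73), P1:I, P2:I | bus: BusRdX,Flush
[7] P2: store L0 := 10 | P0:I, P1:I, P2:M(10) | bus: BusRdX
[8] P1: load  L1 | P0:O(73), P1:S(73), P2:I | bus: BusRd
[9] P1: load  L2 | P0:O(77), P1:S(77), P2:I | bus: none
[10] P2: load  L1 | P0:O(73), P1:S(73), P2:S(73) | bus: BusRd
[11] P2: load  L1 | P0:O(73), P1:S(73), P2:S(73) | bus: none
[12] P0: store L1 := 24 | P0:M(24), P1:I, P2:I | bus: BusUpgr

state = I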